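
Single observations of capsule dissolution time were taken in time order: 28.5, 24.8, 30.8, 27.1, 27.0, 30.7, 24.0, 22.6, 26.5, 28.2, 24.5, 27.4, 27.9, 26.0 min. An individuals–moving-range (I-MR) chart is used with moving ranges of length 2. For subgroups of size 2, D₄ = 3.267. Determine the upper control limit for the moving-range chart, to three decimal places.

10.027

Moving ranges: 3.7, 6.0, 3.7, 0.1, 3.7, 6.7, 1.4, 3.9, 1.7, 3.7, 2.9, 0.5, 1.9; M̄R̄ = 39.9000 / 13 = 3.0692
UCL_MR = D₄·M̄R̄ = 3.267 × 3.0692 = 10.0272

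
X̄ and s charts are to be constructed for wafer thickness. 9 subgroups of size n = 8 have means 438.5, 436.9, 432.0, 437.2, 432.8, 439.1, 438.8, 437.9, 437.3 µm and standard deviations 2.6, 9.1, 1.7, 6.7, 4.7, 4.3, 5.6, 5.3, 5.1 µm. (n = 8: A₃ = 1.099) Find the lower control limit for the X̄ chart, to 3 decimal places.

X̄̄ = (438.5 + 436.9 + 432.0 + 437.2 + 432.8 + 439.1 + 438.8 + 437.9 + 437.3) / 9 = 436.7222
s̄ = (2.6 + 9.1 + 1.7 + 6.7 + 4.7 + 4.3 + 5.6 + 5.3 + 5.1) / 9 = 5.0111
LCL = X̄̄ − A₃·s̄ = 436.7222 − 1.099 × 5.0111 = 431.2150

431.215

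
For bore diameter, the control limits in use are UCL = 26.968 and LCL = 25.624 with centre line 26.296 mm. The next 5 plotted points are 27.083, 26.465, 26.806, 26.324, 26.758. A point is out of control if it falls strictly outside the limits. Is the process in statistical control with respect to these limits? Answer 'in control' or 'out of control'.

Compare each point to [25.624, 26.968]: sample 1 = 27.083 > UCL.

out of control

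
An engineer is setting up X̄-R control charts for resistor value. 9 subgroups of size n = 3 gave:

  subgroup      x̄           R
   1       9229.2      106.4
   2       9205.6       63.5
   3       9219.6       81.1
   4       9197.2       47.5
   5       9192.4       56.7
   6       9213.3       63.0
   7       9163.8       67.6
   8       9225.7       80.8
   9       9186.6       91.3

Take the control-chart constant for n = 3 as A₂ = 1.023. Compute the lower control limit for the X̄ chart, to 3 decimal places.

9128.930

X̄̄ = (9229.2 + 9205.6 + 9219.6 + 9197.2 + 9192.4 + 9213.3 + 9163.8 + 9225.7 + 9186.6) / 9 = 82833.4000 / 9 = 9203.7111
R̄ = (106.4 + 63.5 + 81.1 + 47.5 + 56.7 + 63.0 + 67.6 + 80.8 + 91.3) / 9 = 657.9000 / 9 = 73.1000
LCL = X̄̄ − A₂·R̄ = 9203.7111 − 1.023 × 73.1000 = 9128.9298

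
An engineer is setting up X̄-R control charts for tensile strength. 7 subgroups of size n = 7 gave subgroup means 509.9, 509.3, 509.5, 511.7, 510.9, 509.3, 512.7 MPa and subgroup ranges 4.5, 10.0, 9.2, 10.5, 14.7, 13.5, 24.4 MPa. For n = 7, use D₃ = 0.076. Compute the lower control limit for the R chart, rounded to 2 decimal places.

R̄ = (4.5 + 10.0 + 9.2 + 10.5 + 14.7 + 13.5 + 24.4) / 7 = 86.8000 / 7 = 12.4000
LCL_R = D₃·R̄ = 0.076 × 12.4000 = 0.9424

0.94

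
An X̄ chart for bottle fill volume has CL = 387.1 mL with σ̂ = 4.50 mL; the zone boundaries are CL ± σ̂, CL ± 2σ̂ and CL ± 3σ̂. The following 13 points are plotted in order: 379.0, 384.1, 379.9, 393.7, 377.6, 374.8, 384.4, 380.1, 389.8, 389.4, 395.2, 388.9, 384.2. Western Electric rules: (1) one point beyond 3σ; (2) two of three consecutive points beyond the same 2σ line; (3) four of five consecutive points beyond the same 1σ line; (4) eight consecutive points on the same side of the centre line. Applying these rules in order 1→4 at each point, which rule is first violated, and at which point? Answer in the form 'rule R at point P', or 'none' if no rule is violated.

rule 2 at point 6

Zone of each point (C = within 1σ̂, B = 1σ̂–2σ̂, A = 2σ̂–3σ̂, * = beyond 3σ̂; sign = side of CL): 1:-B, 2:-C, 3:-B, 4:+B, 5:-A, 6:-A, 7:-C, 8:-B, 9:+C, 10:+C, 11:+B, 12:+C, 13:-C
Rule 2 (two of three consecutive points beyond the same 2σ limit) is satisfied at point 6.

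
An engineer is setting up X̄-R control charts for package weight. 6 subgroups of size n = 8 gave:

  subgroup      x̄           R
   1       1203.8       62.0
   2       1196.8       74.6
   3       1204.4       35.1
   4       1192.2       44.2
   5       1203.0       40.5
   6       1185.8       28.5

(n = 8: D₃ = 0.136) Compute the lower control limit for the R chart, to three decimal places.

R̄ = (62.0 + 74.6 + 35.1 + 44.2 + 40.5 + 28.5) / 6 = 284.9000 / 6 = 47.4833
LCL_R = D₃·R̄ = 0.136 × 47.4833 = 6.4577

6.458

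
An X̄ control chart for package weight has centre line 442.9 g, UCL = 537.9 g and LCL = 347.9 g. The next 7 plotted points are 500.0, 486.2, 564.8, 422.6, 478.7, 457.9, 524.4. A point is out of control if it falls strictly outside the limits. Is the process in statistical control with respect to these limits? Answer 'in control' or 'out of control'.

out of control

Compare each point to [347.9, 537.9]: sample 3 = 564.8 > UCL.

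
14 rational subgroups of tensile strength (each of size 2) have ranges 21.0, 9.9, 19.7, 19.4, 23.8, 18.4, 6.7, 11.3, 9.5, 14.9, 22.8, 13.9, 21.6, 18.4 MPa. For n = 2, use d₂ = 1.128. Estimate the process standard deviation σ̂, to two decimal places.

14.65

R̄ = (21.0 + 9.9 + 19.7 + 19.4 + 23.8 + 18.4 + 6.7 + 11.3 + 9.5 + 14.9 + 22.8 + 13.9 + 21.6 + 18.4) / 14 = 16.5214
σ̂ = R̄ / d₂ = 16.5214 / 1.128 = 14.6467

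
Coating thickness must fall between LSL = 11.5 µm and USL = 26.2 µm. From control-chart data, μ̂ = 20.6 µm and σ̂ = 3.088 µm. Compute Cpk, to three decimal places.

0.604

Cpu = (USL − μ̂) / (3σ̂) = (26.2 − 20.6) / (3 × 3.088) = 0.6045; Cpl = (μ̂ − LSL) / (3σ̂) = (20.6 − 11.5) / (3 × 3.088) = 0.9823; Cpk = min(Cpu, Cpl) = 0.6045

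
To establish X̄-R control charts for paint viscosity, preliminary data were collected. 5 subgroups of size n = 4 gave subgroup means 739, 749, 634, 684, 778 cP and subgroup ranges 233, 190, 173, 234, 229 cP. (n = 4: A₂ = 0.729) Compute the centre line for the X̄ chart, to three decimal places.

X̄̄ = (739 + 749 + 634 + 684 + 778) / 5 = 3584.0000 / 5 = 716.8000
CL = X̄̄ = 716.8000

716.800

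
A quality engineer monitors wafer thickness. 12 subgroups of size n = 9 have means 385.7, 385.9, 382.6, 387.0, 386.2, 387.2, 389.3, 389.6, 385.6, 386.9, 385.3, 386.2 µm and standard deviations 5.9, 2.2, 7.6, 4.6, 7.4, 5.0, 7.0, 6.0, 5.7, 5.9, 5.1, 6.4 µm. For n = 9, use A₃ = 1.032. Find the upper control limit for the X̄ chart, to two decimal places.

X̄̄ = (385.7 + 385.9 + 382.6 + 387.0 + 386.2 + 387.2 + 389.3 + 389.6 + 385.6 + 386.9 + 385.3 + 386.2) / 12 = 386.4583
s̄ = (5.9 + 2.2 + 7.6 + 4.6 + 7.4 + 5.0 + 7.0 + 6.0 + 5.7 + 5.9 + 5.1 + 6.4) / 12 = 5.7333
UCL = X̄̄ + A₃·s̄ = 386.4583 + 1.032 × 5.7333 = 392.3751

392.38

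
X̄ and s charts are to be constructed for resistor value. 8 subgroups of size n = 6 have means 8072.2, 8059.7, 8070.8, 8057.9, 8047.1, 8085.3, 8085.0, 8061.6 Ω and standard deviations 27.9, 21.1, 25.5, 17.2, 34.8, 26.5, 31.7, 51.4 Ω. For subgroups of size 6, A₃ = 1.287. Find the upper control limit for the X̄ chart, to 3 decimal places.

8105.433

X̄̄ = (8072.2 + 8059.7 + 8070.8 + 8057.9 + 8047.1 + 8085.3 + 8085.0 + 8061.6) / 8 = 8067.4500
s̄ = (27.9 + 21.1 + 25.5 + 17.2 + 34.8 + 26.5 + 31.7 + 51.4) / 8 = 29.5125
UCL = X̄̄ + A₃·s̄ = 8067.4500 + 1.287 × 29.5125 = 8105.4326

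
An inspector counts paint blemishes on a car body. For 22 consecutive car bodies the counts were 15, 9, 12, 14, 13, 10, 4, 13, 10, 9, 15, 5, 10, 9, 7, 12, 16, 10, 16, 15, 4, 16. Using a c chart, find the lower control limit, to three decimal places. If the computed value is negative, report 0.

1.100

c̄ = (15 + 9 + 12 + 14 + 13 + 10 + 4 + 13 + 10 + 9 + 15 + 5 + 10 + 9 + 7 + 12 + 16 + 10 + 16 + 15 + 4 + 16) / 22 = 244 / 22 = 11.0909
LCL = c̄ − 3√c̄ = 11.0909 − 3 × 3.3303 = 1.1000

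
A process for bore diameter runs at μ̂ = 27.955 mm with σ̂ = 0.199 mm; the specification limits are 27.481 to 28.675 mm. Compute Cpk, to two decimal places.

Cpu = (USL − μ̂) / (3σ̂) = (28.675 − 27.955) / (3 × 0.199) = 1.2060; Cpl = (μ̂ − LSL) / (3σ̂) = (27.955 − 27.481) / (3 × 0.199) = 0.7940; Cpk = min(Cpu, Cpl) = 0.7940

0.79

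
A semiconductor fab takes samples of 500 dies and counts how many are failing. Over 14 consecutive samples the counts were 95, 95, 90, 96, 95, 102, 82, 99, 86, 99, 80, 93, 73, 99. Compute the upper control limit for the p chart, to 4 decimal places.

0.2354

p̄ = Σdᵢ / (k·n) = 1284 / (14 × 500) = 0.18343
UCL = p̄ + 3·√(p̄(1−p̄)/n) = 0.18343 + 3 × √(0.18343×0.81657/500) = 0.18343 + 3 × 0.01731 = 0.23535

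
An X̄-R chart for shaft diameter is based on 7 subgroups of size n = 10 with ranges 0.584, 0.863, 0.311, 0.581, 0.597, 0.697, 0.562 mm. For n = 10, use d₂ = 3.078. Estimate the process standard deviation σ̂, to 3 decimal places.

0.195

R̄ = (0.584 + 0.863 + 0.311 + 0.581 + 0.597 + 0.697 + 0.562) / 7 = 0.5993
σ̂ = R̄ / d₂ = 0.5993 / 3.078 = 0.1947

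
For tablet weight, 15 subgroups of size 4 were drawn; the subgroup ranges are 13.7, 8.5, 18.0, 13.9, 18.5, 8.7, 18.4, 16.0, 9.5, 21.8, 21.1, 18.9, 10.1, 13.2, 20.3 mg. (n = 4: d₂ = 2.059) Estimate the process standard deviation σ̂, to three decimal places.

R̄ = (13.7 + 8.5 + 18.0 + 13.9 + 18.5 + 8.7 + 18.4 + 16.0 + 9.5 + 21.8 + 21.1 + 18.9 + 10.1 + 13.2 + 20.3) / 15 = 15.3733
σ̂ = R̄ / d₂ = 15.3733 / 2.059 = 7.4664

7.466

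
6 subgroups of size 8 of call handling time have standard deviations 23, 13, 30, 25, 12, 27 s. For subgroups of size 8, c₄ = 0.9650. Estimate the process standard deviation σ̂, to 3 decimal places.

s̄ = (23 + 13 + 30 + 25 + 12 + 27) / 6 = 21.6667
σ̂ = s̄ / c₄ = 21.6667 / 0.9650 = 22.4525

22.453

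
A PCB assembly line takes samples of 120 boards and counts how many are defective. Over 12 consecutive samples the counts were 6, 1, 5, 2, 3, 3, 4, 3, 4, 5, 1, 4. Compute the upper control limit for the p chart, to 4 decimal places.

0.0740

p̄ = Σdᵢ / (k·n) = 41 / (12 × 120) = 0.02847
UCL = p̄ + 3·√(p̄(1−p̄)/n) = 0.02847 + 3 × √(0.02847×0.97153/120) = 0.02847 + 3 × 0.01518 = 0.07402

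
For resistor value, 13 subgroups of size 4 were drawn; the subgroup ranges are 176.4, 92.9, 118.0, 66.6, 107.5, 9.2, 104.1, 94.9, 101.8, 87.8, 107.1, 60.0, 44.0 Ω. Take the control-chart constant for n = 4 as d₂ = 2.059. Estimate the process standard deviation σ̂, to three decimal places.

R̄ = (176.4 + 92.9 + 118.0 + 66.6 + 107.5 + 9.2 + 104.1 + 94.9 + 101.8 + 87.8 + 107.1 + 60.0 + 44.0) / 13 = 90.0231
σ̂ = R̄ / d₂ = 90.0231 / 2.059 = 43.7217

43.722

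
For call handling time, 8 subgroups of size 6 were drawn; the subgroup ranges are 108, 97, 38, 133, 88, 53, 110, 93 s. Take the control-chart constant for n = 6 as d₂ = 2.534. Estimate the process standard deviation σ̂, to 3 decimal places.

35.517

R̄ = (108 + 97 + 38 + 133 + 88 + 53 + 110 + 93) / 8 = 90.0000
σ̂ = R̄ / d₂ = 90.0000 / 2.534 = 35.5170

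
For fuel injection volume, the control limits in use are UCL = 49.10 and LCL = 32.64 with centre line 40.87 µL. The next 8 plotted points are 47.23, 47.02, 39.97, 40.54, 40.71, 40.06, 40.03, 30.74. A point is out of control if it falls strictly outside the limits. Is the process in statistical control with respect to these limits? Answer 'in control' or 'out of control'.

out of control

Compare each point to [32.64, 49.10]: sample 8 = 30.74 < LCL.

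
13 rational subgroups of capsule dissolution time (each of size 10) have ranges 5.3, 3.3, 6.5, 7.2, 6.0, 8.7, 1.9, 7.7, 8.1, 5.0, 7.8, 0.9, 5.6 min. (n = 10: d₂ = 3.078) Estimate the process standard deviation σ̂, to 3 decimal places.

R̄ = (5.3 + 3.3 + 6.5 + 7.2 + 6.0 + 8.7 + 1.9 + 7.7 + 8.1 + 5.0 + 7.8 + 0.9 + 5.6) / 13 = 5.6923
σ̂ = R̄ / d₂ = 5.6923 / 3.078 = 1.8494

1.849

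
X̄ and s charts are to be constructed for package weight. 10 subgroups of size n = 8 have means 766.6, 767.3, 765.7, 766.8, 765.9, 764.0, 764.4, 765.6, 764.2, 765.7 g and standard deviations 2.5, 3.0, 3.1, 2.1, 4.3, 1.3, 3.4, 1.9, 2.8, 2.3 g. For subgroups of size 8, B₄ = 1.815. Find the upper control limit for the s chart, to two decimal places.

s̄ = (2.5 + 3.0 + 3.1 + 2.1 + 4.3 + 1.3 + 3.4 + 1.9 + 2.8 + 2.3) / 10 = 2.6700
UCL_s = B₄·s̄ = 1.815 × 2.6700 = 4.8460

4.85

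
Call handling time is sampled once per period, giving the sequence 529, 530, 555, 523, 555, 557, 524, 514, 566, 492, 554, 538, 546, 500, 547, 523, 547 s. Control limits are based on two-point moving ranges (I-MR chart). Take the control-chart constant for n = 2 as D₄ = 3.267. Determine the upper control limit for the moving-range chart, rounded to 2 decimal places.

99.64

Moving ranges: 1, 25, 32, 32, 2, 33, 10, 52, 74, 62, 16, 8, 46, 47, 24, 24; M̄R̄ = 488.0000 / 16 = 30.5000
UCL_MR = D₄·M̄R̄ = 3.267 × 30.5000 = 99.6435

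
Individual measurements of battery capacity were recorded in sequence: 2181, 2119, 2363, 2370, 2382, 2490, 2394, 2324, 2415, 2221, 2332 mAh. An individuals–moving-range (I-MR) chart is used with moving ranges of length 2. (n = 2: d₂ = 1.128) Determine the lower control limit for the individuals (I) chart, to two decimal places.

2061.83

X̄ = (2181 + 2119 + 2363 + 2370 + 2382 + 2490 + 2394 + 2324 + 2415 + 2221 + 2332) / 11 = 2326.4545
Moving ranges: 62, 244, 7, 12, 108, 96, 70, 91, 194, 111; M̄R̄ = 995.0000 / 10 = 99.5000
LCL = X̄ − 3·M̄R̄/d₂ = 2326.4545 − 3 × 99.5000 / 1.128 = 2061.8269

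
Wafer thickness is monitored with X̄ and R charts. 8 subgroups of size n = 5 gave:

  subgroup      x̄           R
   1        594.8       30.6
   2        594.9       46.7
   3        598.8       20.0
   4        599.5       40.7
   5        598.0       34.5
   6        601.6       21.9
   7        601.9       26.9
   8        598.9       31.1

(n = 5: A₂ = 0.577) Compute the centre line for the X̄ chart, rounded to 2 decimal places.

598.55

X̄̄ = (594.8 + 594.9 + 598.8 + 599.5 + 598.0 + 601.6 + 601.9 + 598.9) / 8 = 4788.4000 / 8 = 598.5500
CL = X̄̄ = 598.5500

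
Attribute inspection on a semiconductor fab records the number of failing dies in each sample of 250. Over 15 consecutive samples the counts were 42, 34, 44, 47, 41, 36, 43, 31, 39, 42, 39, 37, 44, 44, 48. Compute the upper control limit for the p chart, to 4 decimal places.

0.2330

p̄ = Σdᵢ / (k·n) = 611 / (15 × 250) = 0.16293
UCL = p̄ + 3·√(p̄(1−p̄)/n) = 0.16293 + 3 × √(0.16293×0.83707/250) = 0.16293 + 3 × 0.02336 = 0.23300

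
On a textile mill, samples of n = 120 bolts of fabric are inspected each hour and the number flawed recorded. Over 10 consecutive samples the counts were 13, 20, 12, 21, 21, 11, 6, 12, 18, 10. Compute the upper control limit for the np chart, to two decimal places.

25.08

p̄ = Σdᵢ / (k·n) = 144 / (10 × 120) = 0.12000
UCL = np̄ + 3·√(np̄(1−p̄)) = 14.4000 + 3 × √(14.4000×0.88000) = 14.4000 + 3 × 3.5598 = 25.0793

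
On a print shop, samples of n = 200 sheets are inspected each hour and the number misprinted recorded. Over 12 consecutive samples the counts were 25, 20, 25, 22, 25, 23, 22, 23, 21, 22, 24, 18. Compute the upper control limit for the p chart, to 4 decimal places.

0.1795

p̄ = Σdᵢ / (k·n) = 270 / (12 × 200) = 0.11250
UCL = p̄ + 3·√(p̄(1−p̄)/n) = 0.11250 + 3 × √(0.11250×0.88750/200) = 0.11250 + 3 × 0.02234 = 0.17953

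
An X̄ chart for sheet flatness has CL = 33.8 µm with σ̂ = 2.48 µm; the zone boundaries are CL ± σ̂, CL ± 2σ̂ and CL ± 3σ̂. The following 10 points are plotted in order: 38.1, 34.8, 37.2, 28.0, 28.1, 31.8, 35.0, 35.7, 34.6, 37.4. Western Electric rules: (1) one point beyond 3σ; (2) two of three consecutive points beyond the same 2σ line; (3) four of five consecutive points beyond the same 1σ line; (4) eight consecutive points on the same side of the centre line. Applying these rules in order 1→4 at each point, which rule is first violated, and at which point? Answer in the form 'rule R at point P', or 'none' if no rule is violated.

rule 2 at point 5

Zone of each point (C = within 1σ̂, B = 1σ̂–2σ̂, A = 2σ̂–3σ̂, * = beyond 3σ̂; sign = side of CL): 1:+B, 2:+C, 3:+B, 4:-A, 5:-A, 6:-C, 7:+C, 8:+C, 9:+C, 10:+B
Rule 2 (two of three consecutive points beyond the same 2σ limit) is satisfied at point 5.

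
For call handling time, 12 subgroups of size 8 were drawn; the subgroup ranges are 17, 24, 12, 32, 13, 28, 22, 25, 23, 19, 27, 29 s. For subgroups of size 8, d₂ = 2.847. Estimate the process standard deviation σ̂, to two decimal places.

R̄ = (17 + 24 + 12 + 32 + 13 + 28 + 22 + 25 + 23 + 19 + 27 + 29) / 12 = 22.5833
σ̂ = R̄ / d₂ = 22.5833 / 2.847 = 7.9323

7.93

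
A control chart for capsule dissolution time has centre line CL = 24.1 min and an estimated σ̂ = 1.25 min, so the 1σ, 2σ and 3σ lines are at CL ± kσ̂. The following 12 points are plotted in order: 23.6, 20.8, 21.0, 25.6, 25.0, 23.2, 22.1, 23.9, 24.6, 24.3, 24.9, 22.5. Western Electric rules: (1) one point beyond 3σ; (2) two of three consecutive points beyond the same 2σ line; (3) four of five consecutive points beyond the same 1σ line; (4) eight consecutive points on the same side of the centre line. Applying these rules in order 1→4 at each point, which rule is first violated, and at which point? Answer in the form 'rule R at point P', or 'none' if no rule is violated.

rule 2 at point 3

Zone of each point (C = within 1σ̂, B = 1σ̂–2σ̂, A = 2σ̂–3σ̂, * = beyond 3σ̂; sign = side of CL): 1:-C, 2:-A, 3:-A, 4:+B, 5:+C, 6:-C, 7:-B, 8:-C, 9:+C, 10:+C, 11:+C, 12:-B
Rule 2 (two of three consecutive points beyond the same 2σ limit) is satisfied at point 3.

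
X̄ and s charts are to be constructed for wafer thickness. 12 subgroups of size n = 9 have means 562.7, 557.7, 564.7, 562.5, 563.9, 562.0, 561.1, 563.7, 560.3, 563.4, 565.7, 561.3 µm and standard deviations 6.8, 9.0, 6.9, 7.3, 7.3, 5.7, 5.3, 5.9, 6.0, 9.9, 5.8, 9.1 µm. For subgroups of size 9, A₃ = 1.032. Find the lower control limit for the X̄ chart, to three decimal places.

555.107

X̄̄ = (562.7 + 557.7 + 564.7 + 562.5 + 563.9 + 562.0 + 561.1 + 563.7 + 560.3 + 563.4 + 565.7 + 561.3) / 12 = 562.4167
s̄ = (6.8 + 9.0 + 6.9 + 7.3 + 7.3 + 5.7 + 5.3 + 5.9 + 6.0 + 9.9 + 5.8 + 9.1) / 12 = 7.0833
LCL = X̄̄ − A₃·s̄ = 562.4167 − 1.032 × 7.0833 = 555.1067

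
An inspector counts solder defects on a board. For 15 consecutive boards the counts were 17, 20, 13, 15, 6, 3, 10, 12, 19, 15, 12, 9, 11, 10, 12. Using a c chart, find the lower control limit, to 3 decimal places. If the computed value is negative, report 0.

1.760

c̄ = (17 + 20 + 13 + 15 + 6 + 3 + 10 + 12 + 19 + 15 + 12 + 9 + 11 + 10 + 12) / 15 = 184 / 15 = 12.2667
LCL = c̄ − 3√c̄ = 12.2667 − 3 × 3.5024 = 1.7595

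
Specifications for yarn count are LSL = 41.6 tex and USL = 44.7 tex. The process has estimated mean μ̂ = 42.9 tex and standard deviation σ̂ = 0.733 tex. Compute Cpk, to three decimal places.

0.591

Cpu = (USL − μ̂) / (3σ̂) = (44.7 − 42.9) / (3 × 0.733) = 0.8186; Cpl = (μ̂ − LSL) / (3σ̂) = (42.9 − 41.6) / (3 × 0.733) = 0.5912; Cpk = min(Cpu, Cpl) = 0.5912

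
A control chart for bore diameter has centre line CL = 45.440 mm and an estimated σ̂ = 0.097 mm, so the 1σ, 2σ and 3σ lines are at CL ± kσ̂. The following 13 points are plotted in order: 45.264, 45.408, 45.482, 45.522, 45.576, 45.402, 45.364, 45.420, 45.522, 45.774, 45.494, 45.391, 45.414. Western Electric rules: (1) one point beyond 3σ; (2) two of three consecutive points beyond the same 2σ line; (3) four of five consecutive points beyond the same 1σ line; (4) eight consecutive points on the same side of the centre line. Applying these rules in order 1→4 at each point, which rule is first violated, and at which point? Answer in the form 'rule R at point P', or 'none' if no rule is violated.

rule 1 at point 10

Zone of each point (C = within 1σ̂, B = 1σ̂–2σ̂, A = 2σ̂–3σ̂, * = beyond 3σ̂; sign = side of CL): 1:-B, 2:-C, 3:+C, 4:+C, 5:+B, 6:-C, 7:-C, 8:-C, 9:+C, 10:+*, 11:+C, 12:-C, 13:-C
Rule 1 (one point beyond the 3σ limits) is satisfied at point 10.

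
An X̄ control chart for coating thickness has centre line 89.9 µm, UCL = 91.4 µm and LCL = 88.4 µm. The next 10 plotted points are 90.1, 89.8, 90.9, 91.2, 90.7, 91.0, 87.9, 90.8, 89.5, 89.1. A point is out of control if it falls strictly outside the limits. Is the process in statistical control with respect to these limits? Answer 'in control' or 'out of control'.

out of control

Compare each point to [88.4, 91.4]: sample 7 = 87.9 < LCL.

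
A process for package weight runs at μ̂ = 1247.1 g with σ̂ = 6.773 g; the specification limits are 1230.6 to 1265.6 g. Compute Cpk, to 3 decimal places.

0.812

Cpu = (USL − μ̂) / (3σ̂) = (1265.6 − 1247.1) / (3 × 6.773) = 0.9105; Cpl = (μ̂ − LSL) / (3σ̂) = (1247.1 − 1230.6) / (3 × 6.773) = 0.8120; Cpk = min(Cpu, Cpl) = 0.8120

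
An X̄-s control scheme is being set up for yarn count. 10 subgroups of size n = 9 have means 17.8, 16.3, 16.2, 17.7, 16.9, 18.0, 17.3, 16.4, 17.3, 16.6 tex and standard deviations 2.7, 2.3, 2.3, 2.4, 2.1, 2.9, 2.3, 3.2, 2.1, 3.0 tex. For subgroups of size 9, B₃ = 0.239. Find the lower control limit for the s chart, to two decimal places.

s̄ = (2.7 + 2.3 + 2.3 + 2.4 + 2.1 + 2.9 + 2.3 + 3.2 + 2.1 + 3.0) / 10 = 2.5300
LCL_s = B₃·s̄ = 0.239 × 2.5300 = 0.6047

0.60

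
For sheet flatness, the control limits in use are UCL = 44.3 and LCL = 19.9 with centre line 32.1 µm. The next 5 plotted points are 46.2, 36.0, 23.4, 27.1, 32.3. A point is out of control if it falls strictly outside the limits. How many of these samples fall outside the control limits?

Compare each point to [19.9, 44.3]: sample 1 = 46.2 > UCL.

1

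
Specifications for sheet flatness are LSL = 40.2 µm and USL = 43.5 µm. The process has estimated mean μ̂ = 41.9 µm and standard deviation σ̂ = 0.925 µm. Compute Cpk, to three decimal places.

Cpu = (USL − μ̂) / (3σ̂) = (43.5 − 41.9) / (3 × 0.925) = 0.5766; Cpl = (μ̂ − LSL) / (3σ̂) = (41.9 − 40.2) / (3 × 0.925) = 0.6126; Cpk = min(Cpu, Cpl) = 0.5766

0.577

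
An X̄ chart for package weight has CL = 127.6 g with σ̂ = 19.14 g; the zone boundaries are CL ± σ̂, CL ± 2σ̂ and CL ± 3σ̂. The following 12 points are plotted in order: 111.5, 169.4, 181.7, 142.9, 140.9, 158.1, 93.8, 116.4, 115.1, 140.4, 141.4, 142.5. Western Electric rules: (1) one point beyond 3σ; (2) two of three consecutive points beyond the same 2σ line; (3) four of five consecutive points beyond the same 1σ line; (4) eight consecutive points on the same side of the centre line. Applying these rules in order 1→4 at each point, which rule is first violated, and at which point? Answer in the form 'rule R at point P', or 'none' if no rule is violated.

Zone of each point (C = within 1σ̂, B = 1σ̂–2σ̂, A = 2σ̂–3σ̂, * = beyond 3σ̂; sign = side of CL): 1:-C, 2:+A, 3:+A, 4:+C, 5:+C, 6:+B, 7:-B, 8:-C, 9:-C, 10:+C, 11:+C, 12:+C
Rule 2 (two of three consecutive points beyond the same 2σ limit) is satisfied at point 3.

rule 2 at point 3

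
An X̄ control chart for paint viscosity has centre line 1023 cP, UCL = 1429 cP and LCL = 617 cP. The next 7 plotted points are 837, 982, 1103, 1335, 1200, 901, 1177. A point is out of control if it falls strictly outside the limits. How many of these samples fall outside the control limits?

All 7 points lie within [617, 1429].

0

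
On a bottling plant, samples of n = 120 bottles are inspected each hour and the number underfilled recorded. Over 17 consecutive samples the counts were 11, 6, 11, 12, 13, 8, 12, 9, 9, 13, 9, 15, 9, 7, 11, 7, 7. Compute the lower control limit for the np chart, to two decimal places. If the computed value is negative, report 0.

0.88

p̄ = Σdᵢ / (k·n) = 169 / (17 × 120) = 0.08284
LCL = np̄ − 3·√(np̄(1−p̄)) = 9.9412 − 3 × 3.0195 = 0.8826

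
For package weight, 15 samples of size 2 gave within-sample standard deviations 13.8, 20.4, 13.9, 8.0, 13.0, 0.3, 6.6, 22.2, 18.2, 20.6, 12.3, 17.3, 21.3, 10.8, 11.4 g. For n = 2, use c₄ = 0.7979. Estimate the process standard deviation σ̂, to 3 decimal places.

17.554

s̄ = (13.8 + 20.4 + 13.9 + 8.0 + 13.0 + 0.3 + 6.6 + 22.2 + 18.2 + 20.6 + 12.3 + 17.3 + 21.3 + 10.8 + 11.4) / 15 = 14.0067
σ̂ = s̄ / c₄ = 14.0067 / 0.7979 = 17.5544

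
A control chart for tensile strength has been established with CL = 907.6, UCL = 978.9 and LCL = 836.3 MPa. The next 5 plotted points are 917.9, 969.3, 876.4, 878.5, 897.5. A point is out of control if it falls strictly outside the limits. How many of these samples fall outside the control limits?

0

All 5 points lie within [836.3, 978.9].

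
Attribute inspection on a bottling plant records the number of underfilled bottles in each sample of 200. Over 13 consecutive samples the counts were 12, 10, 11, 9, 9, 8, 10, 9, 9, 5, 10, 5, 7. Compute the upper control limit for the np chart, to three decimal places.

17.456

p̄ = Σdᵢ / (k·n) = 114 / (13 × 200) = 0.04385
UCL = np̄ + 3·√(np̄(1−p̄)) = 8.7692 + 3 × √(8.7692×0.95615) = 8.7692 + 3 × 2.8956 = 17.4562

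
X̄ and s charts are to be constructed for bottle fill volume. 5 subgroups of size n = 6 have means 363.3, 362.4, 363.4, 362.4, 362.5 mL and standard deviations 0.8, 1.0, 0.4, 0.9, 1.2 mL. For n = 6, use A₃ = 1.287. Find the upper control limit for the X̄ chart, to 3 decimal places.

X̄̄ = (363.3 + 362.4 + 363.4 + 362.4 + 362.5) / 5 = 362.8000
s̄ = (0.8 + 1.0 + 0.4 + 0.9 + 1.2) / 5 = 0.8600
UCL = X̄̄ + A₃·s̄ = 362.8000 + 1.287 × 0.8600 = 363.9068

363.907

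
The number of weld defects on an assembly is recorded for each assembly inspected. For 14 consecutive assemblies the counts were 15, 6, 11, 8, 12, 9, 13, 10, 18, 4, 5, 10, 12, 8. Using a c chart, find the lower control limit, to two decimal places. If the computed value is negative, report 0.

c̄ = (15 + 6 + 11 + 8 + 12 + 9 + 13 + 10 + 18 + 4 + 5 + 10 + 12 + 8) / 14 = 141 / 14 = 10.0714
LCL = c̄ − 3√c̄ = 10.0714 − 3 × 3.1736 = 0.5508

0.55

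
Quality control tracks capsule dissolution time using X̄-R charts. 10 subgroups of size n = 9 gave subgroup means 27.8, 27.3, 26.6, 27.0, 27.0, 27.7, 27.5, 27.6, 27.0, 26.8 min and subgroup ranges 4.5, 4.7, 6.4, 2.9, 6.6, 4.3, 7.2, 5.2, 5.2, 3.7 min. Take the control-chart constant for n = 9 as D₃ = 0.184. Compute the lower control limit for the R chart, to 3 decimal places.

R̄ = (4.5 + 4.7 + 6.4 + 2.9 + 6.6 + 4.3 + 7.2 + 5.2 + 5.2 + 3.7) / 10 = 50.7000 / 10 = 5.0700
LCL_R = D₃·R̄ = 0.184 × 5.0700 = 0.9329

0.933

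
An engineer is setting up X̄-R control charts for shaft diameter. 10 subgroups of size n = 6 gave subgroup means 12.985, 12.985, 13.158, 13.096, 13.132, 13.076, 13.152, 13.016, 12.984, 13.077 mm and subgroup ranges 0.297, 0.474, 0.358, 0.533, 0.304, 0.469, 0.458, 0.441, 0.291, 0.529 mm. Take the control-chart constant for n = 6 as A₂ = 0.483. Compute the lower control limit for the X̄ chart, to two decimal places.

X̄̄ = (12.985 + 12.985 + 13.158 + 13.096 + 13.132 + 13.076 + 13.152 + 13.016 + 12.984 + 13.077) / 10 = 130.6610 / 10 = 13.0661
R̄ = (0.297 + 0.474 + 0.358 + 0.533 + 0.304 + 0.469 + 0.458 + 0.441 + 0.291 + 0.529) / 10 = 4.1540 / 10 = 0.4154
LCL = X̄̄ − A₂·R̄ = 13.0661 − 0.483 × 0.4154 = 12.8655

12.87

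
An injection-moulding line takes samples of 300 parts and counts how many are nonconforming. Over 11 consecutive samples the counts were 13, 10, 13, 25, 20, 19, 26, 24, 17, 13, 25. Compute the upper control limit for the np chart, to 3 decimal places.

31.179

p̄ = Σdᵢ / (k·n) = 205 / (11 × 300) = 0.06212
UCL = np̄ + 3·√(np̄(1−p̄)) = 18.6364 + 3 × √(18.6364×0.93788) = 18.6364 + 3 × 4.1807 = 31.1786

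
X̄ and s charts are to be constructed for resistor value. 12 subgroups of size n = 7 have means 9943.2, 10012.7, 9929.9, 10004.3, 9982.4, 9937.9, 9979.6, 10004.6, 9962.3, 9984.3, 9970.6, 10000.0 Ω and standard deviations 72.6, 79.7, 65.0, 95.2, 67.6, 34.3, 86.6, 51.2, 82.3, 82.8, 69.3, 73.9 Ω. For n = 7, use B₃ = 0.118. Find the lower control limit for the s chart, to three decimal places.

8.462

s̄ = (72.6 + 79.7 + 65.0 + 95.2 + 67.6 + 34.3 + 86.6 + 51.2 + 82.3 + 82.8 + 69.3 + 73.9) / 12 = 71.7083
LCL_s = B₃·s̄ = 0.118 × 71.7083 = 8.4616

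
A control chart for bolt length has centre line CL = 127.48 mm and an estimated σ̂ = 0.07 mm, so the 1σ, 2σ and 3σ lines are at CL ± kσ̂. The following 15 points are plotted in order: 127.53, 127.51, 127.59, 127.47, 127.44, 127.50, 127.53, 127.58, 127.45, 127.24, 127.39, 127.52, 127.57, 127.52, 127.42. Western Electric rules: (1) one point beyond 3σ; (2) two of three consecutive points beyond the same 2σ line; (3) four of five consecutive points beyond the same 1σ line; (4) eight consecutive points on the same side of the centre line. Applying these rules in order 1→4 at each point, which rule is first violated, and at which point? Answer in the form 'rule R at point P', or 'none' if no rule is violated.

Zone of each point (C = within 1σ̂, B = 1σ̂–2σ̂, A = 2σ̂–3σ̂, * = beyond 3σ̂; sign = side of CL): 1:+C, 2:+C, 3:+B, 4:-C, 5:-C, 6:+C, 7:+C, 8:+B, 9:-C, 10:-*, 11:-B, 12:+C, 13:+B, 14:+C, 15:-C
Rule 1 (one point beyond the 3σ limits) is satisfied at point 10.

rule 1 at point 10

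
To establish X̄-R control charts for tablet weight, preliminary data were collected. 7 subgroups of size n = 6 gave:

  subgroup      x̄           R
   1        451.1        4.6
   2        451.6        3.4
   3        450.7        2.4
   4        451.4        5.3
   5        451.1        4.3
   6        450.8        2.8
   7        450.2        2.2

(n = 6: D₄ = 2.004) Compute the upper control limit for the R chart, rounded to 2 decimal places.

7.16

R̄ = (4.6 + 3.4 + 2.4 + 5.3 + 4.3 + 2.8 + 2.2) / 7 = 25.0000 / 7 = 3.5714
UCL_R = D₄·R̄ = 2.004 × 3.5714 = 7.1571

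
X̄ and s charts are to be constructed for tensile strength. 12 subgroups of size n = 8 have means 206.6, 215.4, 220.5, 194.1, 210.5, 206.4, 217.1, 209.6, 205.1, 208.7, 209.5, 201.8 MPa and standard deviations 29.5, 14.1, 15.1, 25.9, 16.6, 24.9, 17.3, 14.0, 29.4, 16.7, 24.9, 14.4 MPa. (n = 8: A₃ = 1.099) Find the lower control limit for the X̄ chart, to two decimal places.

186.54

X̄̄ = (206.6 + 215.4 + 220.5 + 194.1 + 210.5 + 206.4 + 217.1 + 209.6 + 205.1 + 208.7 + 209.5 + 201.8) / 12 = 208.7750
s̄ = (29.5 + 14.1 + 15.1 + 25.9 + 16.6 + 24.9 + 17.3 + 14.0 + 29.4 + 16.7 + 24.9 + 14.4) / 12 = 20.2333
LCL = X̄̄ − A₃·s̄ = 208.7750 − 1.099 × 20.2333 = 186.5386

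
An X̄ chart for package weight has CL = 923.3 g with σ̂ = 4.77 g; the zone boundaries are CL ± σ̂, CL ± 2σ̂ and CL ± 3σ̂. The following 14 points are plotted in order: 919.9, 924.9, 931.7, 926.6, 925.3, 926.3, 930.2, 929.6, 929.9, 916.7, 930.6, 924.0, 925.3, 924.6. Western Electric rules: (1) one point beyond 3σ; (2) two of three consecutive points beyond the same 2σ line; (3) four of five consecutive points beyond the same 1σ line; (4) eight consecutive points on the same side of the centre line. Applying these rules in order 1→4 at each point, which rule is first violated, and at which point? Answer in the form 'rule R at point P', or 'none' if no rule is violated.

rule 4 at point 9

Zone of each point (C = within 1σ̂, B = 1σ̂–2σ̂, A = 2σ̂–3σ̂, * = beyond 3σ̂; sign = side of CL): 1:-C, 2:+C, 3:+B, 4:+C, 5:+C, 6:+C, 7:+B, 8:+B, 9:+B, 10:-B, 11:+B, 12:+C, 13:+C, 14:+C
Rule 4 (eight consecutive points on the same side of the centre line) is satisfied at point 9.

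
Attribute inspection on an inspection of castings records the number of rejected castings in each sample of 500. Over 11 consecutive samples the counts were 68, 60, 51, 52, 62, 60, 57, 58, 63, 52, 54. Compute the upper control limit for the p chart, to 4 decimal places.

p̄ = Σdᵢ / (k·n) = 637 / (11 × 500) = 0.11582
UCL = p̄ + 3·√(p̄(1−p̄)/n) = 0.11582 + 3 × √(0.11582×0.88418/500) = 0.11582 + 3 × 0.01431 = 0.15875

0.1588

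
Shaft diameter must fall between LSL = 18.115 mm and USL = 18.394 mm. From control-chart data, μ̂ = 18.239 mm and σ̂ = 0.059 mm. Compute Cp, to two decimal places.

0.79

Cp = (USL − LSL) / (6σ̂) = (18.394 − 18.115) / (6 × 0.059) = 0.2790 / 0.3540 = 0.7881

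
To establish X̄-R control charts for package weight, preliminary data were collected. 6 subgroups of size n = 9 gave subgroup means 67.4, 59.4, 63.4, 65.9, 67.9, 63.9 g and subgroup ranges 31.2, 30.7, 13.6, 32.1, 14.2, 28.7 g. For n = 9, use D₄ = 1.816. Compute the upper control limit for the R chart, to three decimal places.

R̄ = (31.2 + 30.7 + 13.6 + 32.1 + 14.2 + 28.7) / 6 = 150.5000 / 6 = 25.0833
UCL_R = D₄·R̄ = 1.816 × 25.0833 = 45.5513

45.551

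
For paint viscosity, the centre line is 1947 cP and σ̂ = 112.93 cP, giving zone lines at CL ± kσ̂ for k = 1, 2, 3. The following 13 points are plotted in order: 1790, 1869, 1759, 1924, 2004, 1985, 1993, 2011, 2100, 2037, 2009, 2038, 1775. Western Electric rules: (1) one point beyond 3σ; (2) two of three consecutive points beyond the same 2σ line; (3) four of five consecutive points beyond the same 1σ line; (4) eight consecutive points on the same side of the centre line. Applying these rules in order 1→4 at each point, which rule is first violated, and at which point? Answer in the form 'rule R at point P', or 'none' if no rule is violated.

Zone of each point (C = within 1σ̂, B = 1σ̂–2σ̂, A = 2σ̂–3σ̂, * = beyond 3σ̂; sign = side of CL): 1:-B, 2:-C, 3:-B, 4:-C, 5:+C, 6:+C, 7:+C, 8:+C, 9:+B, 10:+C, 11:+C, 12:+C, 13:-B
Rule 4 (eight consecutive points on the same side of the centre line) is satisfied at point 12.

rule 4 at point 12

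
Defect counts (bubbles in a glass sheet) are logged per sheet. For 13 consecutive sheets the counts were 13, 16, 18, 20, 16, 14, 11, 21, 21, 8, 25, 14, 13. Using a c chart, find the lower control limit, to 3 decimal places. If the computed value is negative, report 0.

c̄ = (13 + 16 + 18 + 20 + 16 + 14 + 11 + 21 + 21 + 8 + 25 + 14 + 13) / 13 = 210 / 13 = 16.1538
LCL = c̄ − 3√c̄ = 16.1538 − 3 × 4.0192 = 4.0963

4.096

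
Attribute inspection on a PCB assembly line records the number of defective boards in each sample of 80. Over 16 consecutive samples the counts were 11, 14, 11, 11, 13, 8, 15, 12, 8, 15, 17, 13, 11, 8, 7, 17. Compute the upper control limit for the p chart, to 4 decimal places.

0.2687

p̄ = Σdᵢ / (k·n) = 191 / (16 × 80) = 0.14922
UCL = p̄ + 3·√(p̄(1−p̄)/n) = 0.14922 + 3 × √(0.14922×0.85078/80) = 0.14922 + 3 × 0.03984 = 0.26873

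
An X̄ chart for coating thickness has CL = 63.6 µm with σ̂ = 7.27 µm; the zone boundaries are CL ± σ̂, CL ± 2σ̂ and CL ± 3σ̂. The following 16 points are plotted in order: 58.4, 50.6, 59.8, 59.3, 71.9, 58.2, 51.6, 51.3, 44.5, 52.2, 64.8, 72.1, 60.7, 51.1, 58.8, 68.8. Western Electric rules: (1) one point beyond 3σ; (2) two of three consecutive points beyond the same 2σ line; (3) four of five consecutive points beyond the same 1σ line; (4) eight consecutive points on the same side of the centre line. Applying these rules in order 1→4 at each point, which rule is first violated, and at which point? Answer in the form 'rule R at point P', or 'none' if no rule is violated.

rule 3 at point 10

Zone of each point (C = within 1σ̂, B = 1σ̂–2σ̂, A = 2σ̂–3σ̂, * = beyond 3σ̂; sign = side of CL): 1:-C, 2:-B, 3:-C, 4:-C, 5:+B, 6:-C, 7:-B, 8:-B, 9:-A, 10:-B, 11:+C, 12:+B, 13:-C, 14:-B, 15:-C, 16:+C
Rule 3 (four of five consecutive points beyond the same 1σ limit) is satisfied at point 10.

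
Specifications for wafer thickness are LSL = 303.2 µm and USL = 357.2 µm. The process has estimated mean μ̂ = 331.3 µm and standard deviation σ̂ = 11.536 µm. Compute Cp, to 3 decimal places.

0.780

Cp = (USL − LSL) / (6σ̂) = (357.2 − 303.2) / (6 × 11.536) = 54.0000 / 69.2160 = 0.7802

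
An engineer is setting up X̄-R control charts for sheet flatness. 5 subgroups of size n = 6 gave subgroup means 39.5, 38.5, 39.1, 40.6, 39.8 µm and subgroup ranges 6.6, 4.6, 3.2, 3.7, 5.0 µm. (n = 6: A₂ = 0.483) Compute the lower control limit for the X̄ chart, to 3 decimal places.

37.269

X̄̄ = (39.5 + 38.5 + 39.1 + 40.6 + 39.8) / 5 = 197.5000 / 5 = 39.5000
R̄ = (6.6 + 4.6 + 3.2 + 3.7 + 5.0) / 5 = 23.1000 / 5 = 4.6200
LCL = X̄̄ − A₂·R̄ = 39.5000 − 0.483 × 4.6200 = 37.2685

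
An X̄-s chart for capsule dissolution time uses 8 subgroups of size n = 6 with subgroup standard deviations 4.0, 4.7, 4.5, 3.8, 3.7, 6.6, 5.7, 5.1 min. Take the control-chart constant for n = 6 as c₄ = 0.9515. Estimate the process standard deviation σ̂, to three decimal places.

s̄ = (4.0 + 4.7 + 4.5 + 3.8 + 3.7 + 6.6 + 5.7 + 5.1) / 8 = 4.7625
σ̂ = s̄ / c₄ = 4.7625 / 0.9515 = 5.0053

5.005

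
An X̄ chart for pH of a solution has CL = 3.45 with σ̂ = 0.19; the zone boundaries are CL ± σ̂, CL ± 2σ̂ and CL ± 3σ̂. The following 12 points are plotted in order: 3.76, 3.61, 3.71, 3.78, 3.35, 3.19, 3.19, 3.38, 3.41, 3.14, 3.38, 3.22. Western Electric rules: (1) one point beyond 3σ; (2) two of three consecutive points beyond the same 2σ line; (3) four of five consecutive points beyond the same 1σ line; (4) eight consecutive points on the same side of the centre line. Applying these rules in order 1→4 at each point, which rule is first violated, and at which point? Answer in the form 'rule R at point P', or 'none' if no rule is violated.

rule 4 at point 12

Zone of each point (C = within 1σ̂, B = 1σ̂–2σ̂, A = 2σ̂–3σ̂, * = beyond 3σ̂; sign = side of CL): 1:+B, 2:+C, 3:+B, 4:+B, 5:-C, 6:-B, 7:-B, 8:-C, 9:-C, 10:-B, 11:-C, 12:-B
Rule 4 (eight consecutive points on the same side of the centre line) is satisfied at point 12.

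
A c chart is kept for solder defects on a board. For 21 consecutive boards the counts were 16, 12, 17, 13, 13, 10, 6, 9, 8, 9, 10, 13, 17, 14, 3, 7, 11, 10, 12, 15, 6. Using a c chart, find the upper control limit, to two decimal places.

c̄ = (16 + 12 + 17 + 13 + 13 + 10 + 6 + 9 + 8 + 9 + 10 + 13 + 17 + 14 + 3 + 7 + 11 + 10 + 12 + 15 + 6) / 21 = 231 / 21 = 11.0000
UCL = c̄ + 3√c̄ = 11.0000 + 3 × √11.0000 = 11.0000 + 3 × 3.3166 = 20.9499

20.95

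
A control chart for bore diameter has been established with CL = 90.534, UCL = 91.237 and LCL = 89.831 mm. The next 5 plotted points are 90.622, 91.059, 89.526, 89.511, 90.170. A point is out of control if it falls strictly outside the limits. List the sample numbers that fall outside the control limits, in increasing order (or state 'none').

3, 4

Compare each point to [89.831, 91.237]: sample 3 = 89.526 < LCL; sample 4 = 89.511 < LCL.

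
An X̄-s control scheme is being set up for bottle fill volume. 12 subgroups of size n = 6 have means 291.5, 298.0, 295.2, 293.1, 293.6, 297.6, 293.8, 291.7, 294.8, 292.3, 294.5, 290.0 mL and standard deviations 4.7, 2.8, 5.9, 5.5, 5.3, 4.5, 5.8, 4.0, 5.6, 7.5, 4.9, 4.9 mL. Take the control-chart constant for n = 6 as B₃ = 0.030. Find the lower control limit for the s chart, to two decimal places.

s̄ = (4.7 + 2.8 + 5.9 + 5.5 + 5.3 + 4.5 + 5.8 + 4.0 + 5.6 + 7.5 + 4.9 + 4.9) / 12 = 5.1167
LCL_s = B₃·s̄ = 0.030 × 5.1167 = 0.1535

0.15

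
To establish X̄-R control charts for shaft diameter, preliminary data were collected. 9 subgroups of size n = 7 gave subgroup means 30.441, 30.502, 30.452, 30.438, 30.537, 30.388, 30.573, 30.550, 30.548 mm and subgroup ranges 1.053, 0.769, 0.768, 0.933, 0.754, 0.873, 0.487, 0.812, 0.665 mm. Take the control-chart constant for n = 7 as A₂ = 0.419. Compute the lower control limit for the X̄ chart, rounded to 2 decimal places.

X̄̄ = (30.441 + 30.502 + 30.452 + 30.438 + 30.537 + 30.388 + 30.573 + 30.550 + 30.548) / 9 = 274.4290 / 9 = 30.4921
R̄ = (1.053 + 0.769 + 0.768 + 0.933 + 0.754 + 0.873 + 0.487 + 0.812 + 0.665) / 9 = 7.1140 / 9 = 0.7904
LCL = X̄̄ − A₂·R̄ = 30.4921 − 0.419 × 0.7904 = 30.1609

30.16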